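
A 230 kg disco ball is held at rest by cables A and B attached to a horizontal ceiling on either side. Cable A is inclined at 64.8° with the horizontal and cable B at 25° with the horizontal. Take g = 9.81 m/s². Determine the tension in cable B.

T_B ≈ 961 N

Weight W = 230 × 9.81 = 2256 N acts straight down.
Horizontal: T_A cos 64.8° = T_B cos 25°  →  T_A = 2.129 T_B.
Vertical: T_A sin 64.8° + T_B sin 25° = 2256.
Substituting the horizontal relation into the vertical equation gives 2.349 T_B = 2256, so T_B = 960.7 N.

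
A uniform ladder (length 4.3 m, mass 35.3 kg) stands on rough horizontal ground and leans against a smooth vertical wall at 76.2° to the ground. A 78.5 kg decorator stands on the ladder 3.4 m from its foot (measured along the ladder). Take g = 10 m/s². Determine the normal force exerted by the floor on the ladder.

ΣF_y = 0: N_floor = 35.3×10 + 78.5×10 = 1138 N.

N_floor ≈ 1140 N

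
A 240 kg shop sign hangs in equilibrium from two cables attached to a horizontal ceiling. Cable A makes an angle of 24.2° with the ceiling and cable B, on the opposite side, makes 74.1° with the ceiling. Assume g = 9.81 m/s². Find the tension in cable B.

Weight W = 240 × 9.81 = 2354 N acts straight down.
Horizontal: T_A cos 24.2° = T_B cos 74.1°  →  T_A = 0.3004 T_B.
Vertical: T_A sin 24.2° + T_B sin 74.1° = 2354.
Substituting the horizontal relation into the vertical equation gives 1.085 T_B = 2354, so T_B = 2170 N.

T_B ≈ 2170 N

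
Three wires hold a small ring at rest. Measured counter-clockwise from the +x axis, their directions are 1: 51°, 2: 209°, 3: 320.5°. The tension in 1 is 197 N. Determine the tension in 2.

Resolve: ΣF_x = 197 cos 51° + T_2 cos 209° + T_3 cos 320.5° = 0.
        ΣF_y = 197 sin 51° + T_2 sin 209° + T_3 sin 320.5° = 0.
The known terms sum to (124, 153.1) N, so -0.8746 T_2 + 0.7716 T_3 = -124 and -0.4848 T_2 − 0.6361 T_3 = -153.1.
Solving simultaneously: T_2 = 211.7 N, T_3 = 79.32 N.

T_2 ≈ 212 N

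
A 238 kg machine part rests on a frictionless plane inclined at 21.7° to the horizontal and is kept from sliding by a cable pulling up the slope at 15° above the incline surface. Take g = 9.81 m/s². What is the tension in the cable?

Take axes along and perpendicular to the incline. Weight components: W sin 21.7° = 863.3 N down-slope, W cos 21.7° = 2169 N into the surface.
Along incline: T cos 15° = W sin 21.7° → T = 893.7 N.
Perpendicular: N = W cos 21.7° − T sin 15° = 1938 N.

T ≈ 894 N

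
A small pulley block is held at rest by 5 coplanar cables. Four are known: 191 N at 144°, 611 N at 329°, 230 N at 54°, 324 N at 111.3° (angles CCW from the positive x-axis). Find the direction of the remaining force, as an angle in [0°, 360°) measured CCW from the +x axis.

Sum the known components: ΣF_x = 386.7 N, ΣF_y = 285.5 N.
For equilibrium the remaining force must supply (−ΣF_x, −ΣF_y) = (-386.7, -285.5) N.
Magnitude = √((-386.7)² + (-285.5)²) = 480.7 N; direction = atan2(-285.5, -386.7) = 216.4°.

θ ≈ 216°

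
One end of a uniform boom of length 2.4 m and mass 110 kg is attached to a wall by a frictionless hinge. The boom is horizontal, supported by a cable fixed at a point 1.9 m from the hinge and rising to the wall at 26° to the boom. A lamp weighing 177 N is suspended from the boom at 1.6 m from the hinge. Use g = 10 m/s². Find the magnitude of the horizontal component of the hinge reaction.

Take torques about the hinge: T sin 26° · 1.9 = 110×10×1.2 + 177×1.6 = 1603.2 N·m.
So T = 1603.2 / (0.4384 × 1.9) = 1924.8 N.
ΣF_x = 0: H_x = T cos 26° = 1730 N.

H_x ≈ 1730 N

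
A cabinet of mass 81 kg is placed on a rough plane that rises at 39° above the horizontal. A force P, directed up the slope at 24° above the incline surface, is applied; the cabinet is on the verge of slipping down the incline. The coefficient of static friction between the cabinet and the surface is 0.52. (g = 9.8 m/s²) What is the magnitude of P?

P ≈ 255 N

On the verge of sliding down the incline, friction equals μN and acts up the slope.
Perpendicular: N + P sin 24° = W cos 39° = 616.9 N.
Along incline: P cos 24° + μN = W sin 39° with W sin 39° = 499.6 N.
Solving the pair for P and N: P = 254.6 N, N = 513.3 N (and f = μN = 266.9 N).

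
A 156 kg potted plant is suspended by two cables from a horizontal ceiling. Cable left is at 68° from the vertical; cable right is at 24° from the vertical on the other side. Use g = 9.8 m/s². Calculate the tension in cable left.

Angles from the horizontal: cable left is 90° − 68° = 22°, cable right is 90° − 24° = 66°.
Weight W = 156 × 9.8 = 1529 N acts straight down.
Horizontal: T_left cos 22° = T_right cos 66°  →  T_right = 2.28 T_left.
Vertical: T_left sin 22° + T_right sin 66° = 1529.
Substituting the horizontal relation into the vertical equation gives 2.457 T_left = 1529, so T_left = 622.2 N.

T_left ≈ 622 N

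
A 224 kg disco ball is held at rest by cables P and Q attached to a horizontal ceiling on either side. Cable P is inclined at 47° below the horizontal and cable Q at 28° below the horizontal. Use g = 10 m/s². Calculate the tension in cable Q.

T_Q ≈ 1580 N

Weight W = 224 × 10 = 2240 N acts straight down.
Horizontal: T_P cos 47° = T_Q cos 28°  →  T_P = 1.295 T_Q.
Vertical: T_P sin 47° + T_Q sin 28° = 2240.
Substituting the horizontal relation into the vertical equation gives 1.416 T_Q = 2240, so T_Q = 1582 N.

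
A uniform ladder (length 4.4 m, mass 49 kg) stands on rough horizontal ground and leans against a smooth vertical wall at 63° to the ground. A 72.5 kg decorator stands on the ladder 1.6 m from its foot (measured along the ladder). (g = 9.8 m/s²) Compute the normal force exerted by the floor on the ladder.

N_floor ≈ 1190 N

ΣF_y = 0: N_floor = 49×9.8 + 72.5×9.8 = 1190.7 N.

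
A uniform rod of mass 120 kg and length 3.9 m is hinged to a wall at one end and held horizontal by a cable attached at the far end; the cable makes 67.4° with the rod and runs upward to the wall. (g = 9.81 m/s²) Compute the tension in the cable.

T ≈ 638 N

Take torques about the hinge: T sin 67.4° · 3.9 = 120×9.81×1.95 = 2295.5 N·m.
So T = 2295.5 / (0.9232 × 3.9) = 637.56 N.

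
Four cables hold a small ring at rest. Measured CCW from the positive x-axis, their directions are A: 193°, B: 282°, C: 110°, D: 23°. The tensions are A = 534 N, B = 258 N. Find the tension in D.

Resolve: ΣF_x = 534 cos 193° + 258 cos 282° + T_C cos 110° + T_D cos 23° = 0.
        ΣF_y = 534 sin 193° + 258 sin 282° + T_C sin 110° + T_D sin 23° = 0.
The known terms sum to (-466.7, -372.5) N, so -0.3420 T_C + 0.9205 T_D = 466.7 and 0.9397 T_C + 0.3907 T_D = 372.5.
Solving simultaneously: T_C = 160.8 N, T_D = 566.7 N.

T_D ≈ 567 N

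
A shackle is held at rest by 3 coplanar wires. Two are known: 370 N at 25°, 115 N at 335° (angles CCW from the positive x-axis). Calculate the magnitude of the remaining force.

Sum the known components: ΣF_x = 439.6 N, ΣF_y = 107.8 N.
For equilibrium the remaining force must supply (−ΣF_x, −ΣF_y) = (-439.6, -107.8) N.
Magnitude = √((-439.6)² + (-107.8)²) = 452.6 N; direction = atan2(-107.8, -439.6) = 193.8°.

F ≈ 453 N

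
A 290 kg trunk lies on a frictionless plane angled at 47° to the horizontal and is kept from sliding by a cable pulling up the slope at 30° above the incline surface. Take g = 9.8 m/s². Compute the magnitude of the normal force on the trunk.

N ≈ 738 N

Take axes along and perpendicular to the incline. Weight components: W sin 47° = 2079 N down-slope, W cos 47° = 1938 N into the surface.
Along incline: T cos 30° = W sin 47° → T = 2400 N.
Perpendicular: N = W cos 47° − T sin 30° = 738.2 N.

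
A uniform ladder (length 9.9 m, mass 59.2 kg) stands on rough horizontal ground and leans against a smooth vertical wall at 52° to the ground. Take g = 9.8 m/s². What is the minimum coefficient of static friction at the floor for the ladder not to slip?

μ_min ≈ 0.391

ΣF_y = 0: N_floor = 59.2×9.8 = 580.16 N.
Torques about the foot: N_wall · 9.9 sin 52° = 59.2×9.8×4.95 cos 52° → N_wall = 226.64 N.
ΣF_x = 0: f_floor = N_wall = 226.64 N.
μ_min = f_floor / N_floor = 226.64 / 580.16 = 0.3906.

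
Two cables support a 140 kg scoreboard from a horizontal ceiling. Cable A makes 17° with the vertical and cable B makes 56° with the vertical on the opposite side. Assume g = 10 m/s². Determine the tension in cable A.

Angles from the horizontal: cable A is 90° − 17° = 73°, cable B is 90° − 56° = 34°.
Weight W = 140 × 10 = 1400 N acts straight down.
Horizontal: T_A cos 73° = T_B cos 34°  →  T_B = 0.3527 T_A.
Vertical: T_A sin 73° + T_B sin 34° = 1400.
Substituting the horizontal relation into the vertical equation gives 1.154 T_A = 1400, so T_A = 1214 N.

T_A ≈ 1210 N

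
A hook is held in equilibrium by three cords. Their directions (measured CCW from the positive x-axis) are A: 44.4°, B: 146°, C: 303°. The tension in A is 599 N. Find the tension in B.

T_B ≈ 1500 N

Resolve: ΣF_x = 599 cos 44.4° + T_B cos 146° + T_C cos 303° = 0.
        ΣF_y = 599 sin 44.4° + T_B sin 146° + T_C sin 303° = 0.
The known terms sum to (428, 419.1) N, so -0.8290 T_B + 0.5446 T_C = -428 and 0.5592 T_B − 0.8387 T_C = -419.1.
Solving simultaneously: T_B = 1503 N, T_C = 1502 N.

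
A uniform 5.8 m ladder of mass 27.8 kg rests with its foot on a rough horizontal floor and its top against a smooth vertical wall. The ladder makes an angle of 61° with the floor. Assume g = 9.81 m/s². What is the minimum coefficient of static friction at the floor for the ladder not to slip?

ΣF_y = 0: N_floor = 27.8×9.81 = 272.72 N.
Torques about the foot: N_wall · 5.8 sin 61° = 27.8×9.81×2.9 cos 61° → N_wall = 75.585 N.
ΣF_x = 0: f_floor = N_wall = 75.585 N.
μ_min = f_floor / N_floor = 75.585 / 272.72 = 0.2772.

μ_min ≈ 0.277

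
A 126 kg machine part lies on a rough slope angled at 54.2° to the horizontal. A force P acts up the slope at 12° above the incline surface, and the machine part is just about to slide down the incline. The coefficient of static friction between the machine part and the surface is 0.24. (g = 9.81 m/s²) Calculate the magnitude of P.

On the verge of sliding down the incline, friction equals μN and acts up the slope.
Perpendicular: N + P sin 12° = W cos 54.2° = 723 N.
Along incline: P cos 12° + μN = W sin 54.2° with W sin 54.2° = 1003 N.
Solving the pair for P and N: P = 893.1 N, N = 537.4 N (and f = μN = 129 N).

P ≈ 893 N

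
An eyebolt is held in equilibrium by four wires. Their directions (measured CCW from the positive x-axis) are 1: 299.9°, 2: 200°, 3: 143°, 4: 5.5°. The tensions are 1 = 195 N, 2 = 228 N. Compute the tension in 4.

T_4 ≈ 396 N

Resolve: ΣF_x = 195 cos 299.9° + 228 cos 200° + T_3 cos 143° + T_4 cos 5.5° = 0.
        ΣF_y = 195 sin 299.9° + 228 sin 200° + T_3 sin 143° + T_4 sin 5.5° = 0.
The known terms sum to (-117, -247) N, so -0.7986 T_3 + 0.9954 T_4 = 117 and 0.6018 T_3 + 0.0958 T_4 = 247.
Solving simultaneously: T_3 = 347.4 N, T_4 = 396.3 N.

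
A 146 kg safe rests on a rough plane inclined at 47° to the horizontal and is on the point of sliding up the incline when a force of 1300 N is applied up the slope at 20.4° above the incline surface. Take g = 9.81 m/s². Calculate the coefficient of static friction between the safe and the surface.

μ ≈ 0.327

On the verge of sliding up the incline, friction is at its maximum μN and acts down the slope.
Perpendicular to incline: N = W cos 47° − P sin 20.4° = 976.8 − 453.1 = 523.7 N.
Along incline: P cos 20.4° − μN = W sin 47° → μ = −(W sin 47° − P cos 20.4°) / N = 0.3265.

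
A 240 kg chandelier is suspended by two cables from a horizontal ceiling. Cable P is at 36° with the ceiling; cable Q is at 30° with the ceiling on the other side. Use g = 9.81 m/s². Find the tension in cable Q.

T_Q ≈ 2090 N

Weight W = 240 × 9.81 = 2354 N acts straight down.
Horizontal: T_P cos 36° = T_Q cos 30°  →  T_P = 1.07 T_Q.
Vertical: T_P sin 36° + T_Q sin 30° = 2354.
Substituting the horizontal relation into the vertical equation gives 1.129 T_Q = 2354, so T_Q = 2085 N.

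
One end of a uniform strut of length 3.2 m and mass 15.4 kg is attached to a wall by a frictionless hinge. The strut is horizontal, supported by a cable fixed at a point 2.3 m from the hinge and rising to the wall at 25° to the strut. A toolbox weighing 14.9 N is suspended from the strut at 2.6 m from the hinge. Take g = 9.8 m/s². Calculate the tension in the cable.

Take torques about the hinge: T sin 25° · 2.3 = 15.4×9.8×1.6 + 14.9×2.6 = 280.21 N·m.
So T = 280.21 / (0.4226 × 2.3) = 288.28 N.

T ≈ 288 N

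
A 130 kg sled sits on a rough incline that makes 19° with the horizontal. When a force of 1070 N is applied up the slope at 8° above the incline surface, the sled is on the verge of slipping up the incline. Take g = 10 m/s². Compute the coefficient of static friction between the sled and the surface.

μ ≈ 0.589

On the verge of sliding up the incline, friction is at its maximum μN and acts down the slope.
Perpendicular to incline: N = W cos 19° − P sin 8° = 1229 − 148.9 = 1080 N.
Along incline: P cos 8° − μN = W sin 19° → μ = −(W sin 19° − P cos 8°) / N = 0.5891.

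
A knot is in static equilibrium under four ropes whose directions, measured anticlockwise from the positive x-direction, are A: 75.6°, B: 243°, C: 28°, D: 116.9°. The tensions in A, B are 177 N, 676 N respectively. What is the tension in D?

Resolve: ΣF_x = 177 cos 75.6° + 676 cos 243° + T_C cos 28° + T_D cos 116.9° = 0.
        ΣF_y = 177 sin 75.6° + 676 sin 243° + T_C sin 28° + T_D sin 116.9° = 0.
The known terms sum to (-262.9, -430.9) N, so 0.8829 T_C − 0.4524 T_D = 262.9 and 0.4695 T_C + 0.8918 T_D = 430.9.
Solving simultaneously: T_C = 429.5 N, T_D = 257.1 N.

T_D ≈ 257 N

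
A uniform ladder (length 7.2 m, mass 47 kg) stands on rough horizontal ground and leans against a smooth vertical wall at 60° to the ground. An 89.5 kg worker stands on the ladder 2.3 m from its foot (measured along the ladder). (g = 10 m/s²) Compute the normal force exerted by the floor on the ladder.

N_floor ≈ 1360 N

ΣF_y = 0: N_floor = 47×10 + 89.5×10 = 1365 N.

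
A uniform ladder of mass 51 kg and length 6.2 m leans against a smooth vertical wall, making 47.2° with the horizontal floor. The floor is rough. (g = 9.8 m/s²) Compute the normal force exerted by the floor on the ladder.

ΣF_y = 0: N_floor = 51×9.8 = 499.8 N.

N_floor ≈ 500 N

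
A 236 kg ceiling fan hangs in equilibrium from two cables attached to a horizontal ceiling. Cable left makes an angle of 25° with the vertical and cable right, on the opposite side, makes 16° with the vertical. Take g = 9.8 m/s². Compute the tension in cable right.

Angles from the horizontal: cable left is 90° − 25° = 65°, cable right is 90° − 16° = 74°.
Weight W = 236 × 9.8 = 2313 N acts straight down.
Horizontal: T_left cos 65° = T_right cos 74°  →  T_left = 0.6522 T_right.
Vertical: T_left sin 65° + T_right sin 74° = 2313.
Substituting the horizontal relation into the vertical equation gives 1.552 T_right = 2313, so T_right = 1490 N.

T_right ≈ 1490 N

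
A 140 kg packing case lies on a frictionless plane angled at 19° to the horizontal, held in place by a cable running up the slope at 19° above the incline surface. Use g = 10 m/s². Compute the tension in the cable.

T ≈ 482 N

Take axes along and perpendicular to the incline. Weight components: W sin 19° = 455.8 N down-slope, W cos 19° = 1324 N into the surface.
Along incline: T cos 19° = W sin 19° → T = 482.1 N.
Perpendicular: N = W cos 19° − T sin 19° = 1167 N.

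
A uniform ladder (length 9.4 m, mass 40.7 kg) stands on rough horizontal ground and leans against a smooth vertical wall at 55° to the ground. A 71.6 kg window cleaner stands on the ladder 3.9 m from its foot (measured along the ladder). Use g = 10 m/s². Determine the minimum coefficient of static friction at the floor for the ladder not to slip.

μ_min ≈ 0.312

ΣF_y = 0: N_floor = 40.7×10 + 71.6×10 = 1123 N.
Torques about the foot: N_wall · 9.4 sin 55° = 40.7×10×4.7 cos 55° + 71.6×10×3.9 cos 55° → N_wall = 350.5 N.
ΣF_x = 0: f_floor = N_wall = 350.5 N.
μ_min = f_floor / N_floor = 350.5 / 1123 = 0.3121.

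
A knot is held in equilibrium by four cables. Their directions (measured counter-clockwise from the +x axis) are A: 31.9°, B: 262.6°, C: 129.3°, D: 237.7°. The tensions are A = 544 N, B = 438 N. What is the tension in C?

Resolve: ΣF_x = 544 cos 31.9° + 438 cos 262.6° + T_C cos 129.3° + T_D cos 237.7° = 0.
        ΣF_y = 544 sin 31.9° + 438 sin 262.6° + T_C sin 129.3° + T_D sin 237.7° = 0.
The known terms sum to (405.4, -146.9) N, so -0.6334 T_C − 0.5344 T_D = -405.4 and 0.7738 T_C − 0.8453 T_D = 146.9.
Solving simultaneously: T_C = 443.9 N, T_D = 232.6 N.

T_C ≈ 444 N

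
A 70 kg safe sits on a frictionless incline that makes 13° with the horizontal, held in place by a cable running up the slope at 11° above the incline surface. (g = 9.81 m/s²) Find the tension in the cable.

Take axes along and perpendicular to the incline. Weight components: W sin 13° = 154.5 N down-slope, W cos 13° = 669.1 N into the surface.
Along incline: T cos 11° = W sin 13° → T = 157.4 N.
Perpendicular: N = W cos 13° − T sin 11° = 639.1 N.

T ≈ 157 N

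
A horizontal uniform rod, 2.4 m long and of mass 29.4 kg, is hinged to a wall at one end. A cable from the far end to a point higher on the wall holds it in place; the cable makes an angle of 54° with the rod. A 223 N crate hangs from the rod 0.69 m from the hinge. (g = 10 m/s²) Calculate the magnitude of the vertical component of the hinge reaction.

|H_y| ≈ 306 N

Take torques about the hinge: T sin 54° · 2.4 = 29.4×10×1.2 + 223×0.69 = 506.67 N·m.
So T = 506.67 / (0.8090 × 2.4) = 260.95 N.
ΣF_y = 0: H_y = (29.4×10 + 223) − T sin 54° = 517 − 211.11 = 305.89 N.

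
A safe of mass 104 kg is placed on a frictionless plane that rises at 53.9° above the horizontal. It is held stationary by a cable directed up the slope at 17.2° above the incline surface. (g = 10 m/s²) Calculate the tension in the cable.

Take axes along and perpendicular to the incline. Weight components: W sin 53.9° = 840.3 N down-slope, W cos 53.9° = 612.8 N into the surface.
Along incline: T cos 17.2° = W sin 53.9° → T = 879.6 N.
Perpendicular: N = W cos 53.9° − T sin 17.2° = 352.6 N.

T ≈ 880 N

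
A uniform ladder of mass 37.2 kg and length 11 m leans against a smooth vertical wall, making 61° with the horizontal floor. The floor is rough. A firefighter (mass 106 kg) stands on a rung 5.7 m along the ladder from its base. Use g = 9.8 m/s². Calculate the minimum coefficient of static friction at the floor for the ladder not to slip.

ΣF_y = 0: N_floor = 37.2×9.8 + 106×9.8 = 1403.4 N.
Torques about the foot: N_wall · 11 sin 61° = 37.2×9.8×5.5 cos 61° + 106×9.8×5.7 cos 61° → N_wall = 399.42 N.
ΣF_x = 0: f_floor = N_wall = 399.42 N.
μ_min = f_floor / N_floor = 399.42 / 1403.4 = 0.2846.

μ_min ≈ 0.285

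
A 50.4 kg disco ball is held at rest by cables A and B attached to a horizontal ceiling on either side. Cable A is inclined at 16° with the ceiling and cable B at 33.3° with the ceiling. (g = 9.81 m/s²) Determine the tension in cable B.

Weight W = 50.4 × 9.81 = 494.4 N acts straight down.
Horizontal: T_A cos 16° = T_B cos 33.3°  →  T_A = 0.8695 T_B.
Vertical: T_A sin 16° + T_B sin 33.3° = 494.4.
Substituting the horizontal relation into the vertical equation gives 0.7887 T_B = 494.4, so T_B = 626.9 N.

T_B ≈ 627 N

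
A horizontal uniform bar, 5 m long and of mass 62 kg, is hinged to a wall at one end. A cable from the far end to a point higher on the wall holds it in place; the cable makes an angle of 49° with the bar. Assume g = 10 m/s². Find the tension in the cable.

T ≈ 411 N

Take torques about the hinge: T sin 49° · 5 = 62×10×2.5 = 1550 N·m.
So T = 1550 / (0.7547 × 5) = 410.75 N.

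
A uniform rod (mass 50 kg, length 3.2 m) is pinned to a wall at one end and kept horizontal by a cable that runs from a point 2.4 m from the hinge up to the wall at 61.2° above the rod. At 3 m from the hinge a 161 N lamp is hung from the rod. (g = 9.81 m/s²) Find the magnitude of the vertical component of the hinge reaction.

Take torques about the hinge: T sin 61.2° · 2.4 = 50×9.81×1.6 + 161×3 = 1267.8 N·m.
So T = 1267.8 / (0.8763 × 2.4) = 602.81 N.
ΣF_y = 0: H_y = (50×9.81 + 161) − T sin 61.2° = 651.5 − 528.25 = 123.25 N.

|H_y| ≈ 123 N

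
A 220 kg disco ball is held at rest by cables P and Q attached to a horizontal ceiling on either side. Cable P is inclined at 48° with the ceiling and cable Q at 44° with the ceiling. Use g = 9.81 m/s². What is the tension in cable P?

Weight W = 220 × 9.81 = 2158 N acts straight down.
Horizontal: T_P cos 48° = T_Q cos 44°  →  T_Q = 0.9302 T_P.
Vertical: T_P sin 48° + T_Q sin 44° = 2158.
Substituting the horizontal relation into the vertical equation gives 1.389 T_P = 2158, so T_P = 1553 N.

T_P ≈ 1550 N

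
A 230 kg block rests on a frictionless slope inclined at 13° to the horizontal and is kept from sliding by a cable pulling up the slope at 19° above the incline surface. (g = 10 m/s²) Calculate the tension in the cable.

Take axes along and perpendicular to the incline. Weight components: W sin 13° = 517.4 N down-slope, W cos 13° = 2241 N into the surface.
Along incline: T cos 19° = W sin 13° → T = 547.2 N.
Perpendicular: N = W cos 13° − T sin 19° = 2063 N.

T ≈ 547 N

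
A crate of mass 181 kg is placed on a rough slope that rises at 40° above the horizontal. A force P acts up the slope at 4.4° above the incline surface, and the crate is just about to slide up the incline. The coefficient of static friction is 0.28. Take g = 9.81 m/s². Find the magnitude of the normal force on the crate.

On the verge of sliding up the incline, friction equals μN and acts down the slope.
Perpendicular: N + P sin 4.4° = W cos 40° = 1360 N.
Along incline: P cos 4.4° = W sin 40° + μN  with W sin 40° = 1141 N.
Solving the pair for P and N: P = 1494 N, N = 1246 N (and f = μN = 348.8 N).

N ≈ 1250 N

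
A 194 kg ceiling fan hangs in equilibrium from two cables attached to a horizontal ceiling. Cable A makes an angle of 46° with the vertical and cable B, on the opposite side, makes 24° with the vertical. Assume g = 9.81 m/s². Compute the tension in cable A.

T_A ≈ 824 N

Angles from the horizontal: cable A is 90° − 46° = 44°, cable B is 90° − 24° = 66°.
Weight W = 194 × 9.81 = 1903 N acts straight down.
Horizontal: T_A cos 44° = T_B cos 66°  →  T_B = 1.769 T_A.
Vertical: T_A sin 44° + T_B sin 66° = 1903.
Substituting the horizontal relation into the vertical equation gives 2.31 T_A = 1903, so T_A = 823.8 N.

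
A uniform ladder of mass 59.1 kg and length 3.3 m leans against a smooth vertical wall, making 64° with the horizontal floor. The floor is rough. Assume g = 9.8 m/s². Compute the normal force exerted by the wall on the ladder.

N_wall ≈ 141 N

Torques about the foot: N_wall · 3.3 sin 64° = 59.1×9.8×1.65 cos 64° → N_wall = 141.24 N.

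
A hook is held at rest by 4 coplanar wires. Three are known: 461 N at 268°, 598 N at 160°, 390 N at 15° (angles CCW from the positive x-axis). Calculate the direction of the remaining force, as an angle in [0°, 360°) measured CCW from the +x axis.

Sum the known components: ΣF_x = -201.3 N, ΣF_y = -155.3 N.
For equilibrium the remaining force must supply (−ΣF_x, −ΣF_y) = (201.3, 155.3) N.
Magnitude = √((201.3)² + (155.3)²) = 254.2 N; direction = atan2(155.3, 201.3) = 37.6°.

θ ≈ 37.6°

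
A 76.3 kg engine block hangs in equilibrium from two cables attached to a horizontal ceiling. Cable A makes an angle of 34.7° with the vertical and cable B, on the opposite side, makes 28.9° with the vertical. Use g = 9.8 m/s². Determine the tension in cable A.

Angles from the horizontal: cable A is 90° − 34.7° = 55.3°, cable B is 90° − 28.9° = 61.1°.
Weight W = 76.3 × 9.8 = 747.7 N acts straight down.
Horizontal: T_A cos 55.3° = T_B cos 61.1°  →  T_B = 1.178 T_A.
Vertical: T_A sin 55.3° + T_B sin 61.1° = 747.7.
Substituting the horizontal relation into the vertical equation gives 1.853 T_A = 747.7, so T_A = 403.4 N.

T_A ≈ 403 N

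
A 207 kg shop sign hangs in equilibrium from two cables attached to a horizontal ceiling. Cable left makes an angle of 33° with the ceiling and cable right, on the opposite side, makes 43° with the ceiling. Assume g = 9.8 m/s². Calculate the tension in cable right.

Weight W = 207 × 9.8 = 2029 N acts straight down.
Horizontal: T_left cos 33° = T_right cos 43°  →  T_left = 0.872 T_right.
Vertical: T_left sin 33° + T_right sin 43° = 2029.
Substituting the horizontal relation into the vertical equation gives 1.157 T_right = 2029, so T_right = 1753 N.

T_right ≈ 1750 N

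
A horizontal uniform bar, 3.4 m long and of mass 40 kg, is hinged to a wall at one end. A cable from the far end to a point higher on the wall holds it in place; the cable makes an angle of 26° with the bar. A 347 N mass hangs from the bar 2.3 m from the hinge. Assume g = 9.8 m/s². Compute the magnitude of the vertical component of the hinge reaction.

Take torques about the hinge: T sin 26° · 3.4 = 40×9.8×1.7 + 347×2.3 = 1464.5 N·m.
So T = 1464.5 / (0.4384 × 3.4) = 982.58 N.
ΣF_y = 0: H_y = (40×9.8 + 347) − T sin 26° = 739 − 430.74 = 308.26 N.

|H_y| ≈ 308 N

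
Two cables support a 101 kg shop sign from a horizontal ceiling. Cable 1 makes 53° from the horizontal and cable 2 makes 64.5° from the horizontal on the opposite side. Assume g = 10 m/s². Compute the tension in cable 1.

Weight W = 101 × 10 = 1010 N acts straight down.
Horizontal: T_1 cos 53° = T_2 cos 64.5°  →  T_2 = 1.398 T_1.
Vertical: T_1 sin 53° + T_2 sin 64.5° = 1010.
Substituting the horizontal relation into the vertical equation gives 2.06 T_1 = 1010, so T_1 = 490.2 N.

T_1 ≈ 490 N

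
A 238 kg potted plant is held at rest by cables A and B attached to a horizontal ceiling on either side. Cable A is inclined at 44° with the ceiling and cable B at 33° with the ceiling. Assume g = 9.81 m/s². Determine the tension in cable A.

Weight W = 238 × 9.81 = 2335 N acts straight down.
Horizontal: T_A cos 44° = T_B cos 33°  →  T_B = 0.8577 T_A.
Vertical: T_A sin 44° + T_B sin 33° = 2335.
Substituting the horizontal relation into the vertical equation gives 1.162 T_A = 2335, so T_A = 2010 N.

T_A ≈ 2010 N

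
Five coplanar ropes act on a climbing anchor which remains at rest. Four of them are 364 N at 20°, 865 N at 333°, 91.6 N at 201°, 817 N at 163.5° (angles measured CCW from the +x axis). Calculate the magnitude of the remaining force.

F ≈ 253 N

Sum the known components: ΣF_x = 243.9 N, ΣF_y = -68.99 N.
For equilibrium the remaining force must supply (−ΣF_x, −ΣF_y) = (-243.9, 68.99) N.
Magnitude = √((-243.9)² + (68.99)²) = 253.5 N; direction = atan2(68.99, -243.9) = 164.2°.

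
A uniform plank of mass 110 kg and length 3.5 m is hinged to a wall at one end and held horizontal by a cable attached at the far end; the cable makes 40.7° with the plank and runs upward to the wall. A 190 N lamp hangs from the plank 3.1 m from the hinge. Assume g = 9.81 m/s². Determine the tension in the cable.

T ≈ 1090 N

Take torques about the hinge: T sin 40.7° · 3.5 = 110×9.81×1.75 + 190×3.1 = 2477.4 N·m.
So T = 2477.4 / (0.6521 × 3.5) = 1085.5 N.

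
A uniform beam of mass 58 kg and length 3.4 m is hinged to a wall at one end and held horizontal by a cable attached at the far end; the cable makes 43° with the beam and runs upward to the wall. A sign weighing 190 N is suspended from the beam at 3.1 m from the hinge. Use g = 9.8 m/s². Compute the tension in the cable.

T ≈ 671 N

Take torques about the hinge: T sin 43° · 3.4 = 58×9.8×1.7 + 190×3.1 = 1555.3 N·m.
So T = 1555.3 / (0.6820 × 3.4) = 670.73 N.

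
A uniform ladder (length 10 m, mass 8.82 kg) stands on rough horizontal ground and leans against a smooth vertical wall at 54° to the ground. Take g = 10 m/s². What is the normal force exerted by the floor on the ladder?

ΣF_y = 0: N_floor = 8.82×10 = 88.2 N.

N_floor ≈ 88.2 N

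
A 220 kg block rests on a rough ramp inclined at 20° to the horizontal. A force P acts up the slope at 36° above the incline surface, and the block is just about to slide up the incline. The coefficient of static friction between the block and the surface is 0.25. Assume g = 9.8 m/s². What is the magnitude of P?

On the verge of sliding up the incline, friction equals μN and acts down the slope.
Perpendicular: N + P sin 36° = W cos 20° = 2026 N.
Along incline: P cos 36° = W sin 20° + μN  with W sin 20° = 737.4 N.
Solving the pair for P and N: P = 1301 N, N = 1261 N (and f = μN = 315.3 N).

P ≈ 1300 N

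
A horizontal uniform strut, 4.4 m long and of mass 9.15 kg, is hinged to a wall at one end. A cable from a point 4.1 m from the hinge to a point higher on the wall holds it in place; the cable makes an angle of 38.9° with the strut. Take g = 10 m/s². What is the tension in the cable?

T ≈ 78.2 N

Take torques about the hinge: T sin 38.9° · 4.1 = 9.15×10×2.2 = 201.3 N·m.
So T = 201.3 / (0.6280 × 4.1) = 78.185 N.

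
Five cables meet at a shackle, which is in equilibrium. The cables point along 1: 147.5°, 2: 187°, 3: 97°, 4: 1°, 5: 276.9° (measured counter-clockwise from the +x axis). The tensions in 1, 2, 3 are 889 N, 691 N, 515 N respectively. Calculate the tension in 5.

Resolve: ΣF_x = 889 cos 147.5° + 691 cos 187° + 515 cos 97° + T_4 cos 1° + T_5 cos 276.9° = 0.
        ΣF_y = 889 sin 147.5° + 691 sin 187° + 515 sin 97° + T_4 sin 1° + T_5 sin 276.9° = 0.
The known terms sum to (-1498, 904.6) N, so 0.9998 T_4 + 0.1201 T_5 = 1498 and 0.0175 T_4 − 0.9928 T_5 = -904.6.
Solving simultaneously: T_4 = 1386 N, T_5 = 935.6 N.

T_5 ≈ 936 N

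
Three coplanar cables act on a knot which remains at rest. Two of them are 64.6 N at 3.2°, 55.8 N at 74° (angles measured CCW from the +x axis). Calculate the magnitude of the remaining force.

Sum the known components: ΣF_x = 79.88 N, ΣF_y = 57.24 N.
For equilibrium the remaining force must supply (−ΣF_x, −ΣF_y) = (-79.88, -57.24) N.
Magnitude = √((-79.88)² + (-57.24)²) = 98.27 N; direction = atan2(-57.24, -79.88) = 215.6°.

F ≈ 98.3 N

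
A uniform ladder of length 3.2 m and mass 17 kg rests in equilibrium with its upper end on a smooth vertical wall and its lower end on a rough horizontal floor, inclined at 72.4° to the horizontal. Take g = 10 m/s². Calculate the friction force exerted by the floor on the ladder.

Torques about the foot: N_wall · 3.2 sin 72.4° = 17×10×1.6 cos 72.4° → N_wall = 26.964 N.
ΣF_x = 0: f_floor = N_wall = 26.964 N.

f ≈ 27 N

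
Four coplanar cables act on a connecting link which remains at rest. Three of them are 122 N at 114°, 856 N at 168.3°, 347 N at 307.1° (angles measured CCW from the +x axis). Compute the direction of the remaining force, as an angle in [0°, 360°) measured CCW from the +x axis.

Sum the known components: ΣF_x = -678.5 N, ΣF_y = 8.277 N.
For equilibrium the remaining force must supply (−ΣF_x, −ΣF_y) = (678.5, -8.277) N.
Magnitude = √((678.5)² + (-8.277)²) = 678.6 N; direction = atan2(-8.277, 678.5) = 359.3°.

θ ≈ 359°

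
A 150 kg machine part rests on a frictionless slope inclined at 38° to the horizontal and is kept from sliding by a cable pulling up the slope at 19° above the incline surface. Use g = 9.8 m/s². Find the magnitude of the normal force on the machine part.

Take axes along and perpendicular to the incline. Weight components: W sin 38° = 905 N down-slope, W cos 38° = 1158 N into the surface.
Along incline: T cos 19° = W sin 38° → T = 957.2 N.
Perpendicular: N = W cos 38° − T sin 19° = 846.8 N.

N ≈ 847 N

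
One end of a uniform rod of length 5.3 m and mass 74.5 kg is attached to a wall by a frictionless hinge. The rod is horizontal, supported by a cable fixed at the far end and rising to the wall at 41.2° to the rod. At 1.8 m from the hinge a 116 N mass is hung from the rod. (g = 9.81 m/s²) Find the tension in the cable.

T ≈ 615 N

Take torques about the hinge: T sin 41.2° · 5.3 = 74.5×9.81×2.65 + 116×1.8 = 2145.5 N·m.
So T = 2145.5 / (0.6587 × 5.3) = 614.58 N.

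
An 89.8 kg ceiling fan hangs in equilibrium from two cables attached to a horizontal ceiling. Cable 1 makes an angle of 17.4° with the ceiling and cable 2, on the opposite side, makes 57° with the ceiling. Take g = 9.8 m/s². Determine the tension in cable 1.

T_1 ≈ 498 N

Weight W = 89.8 × 9.8 = 880 N acts straight down.
Horizontal: T_1 cos 17.4° = T_2 cos 57°  →  T_2 = 1.752 T_1.
Vertical: T_1 sin 17.4° + T_2 sin 57° = 880.
Substituting the horizontal relation into the vertical equation gives 1.768 T_1 = 880, so T_1 = 497.6 N.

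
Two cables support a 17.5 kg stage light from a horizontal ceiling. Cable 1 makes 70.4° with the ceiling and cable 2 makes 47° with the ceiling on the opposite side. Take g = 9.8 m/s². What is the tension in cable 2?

Weight W = 17.5 × 9.8 = 171.5 N acts straight down.
Horizontal: T_1 cos 70.4° = T_2 cos 47°  →  T_1 = 2.033 T_2.
Vertical: T_1 sin 70.4° + T_2 sin 47° = 171.5.
Substituting the horizontal relation into the vertical equation gives 2.647 T_2 = 171.5, so T_2 = 64.8 N.

T_2 ≈ 64.8 N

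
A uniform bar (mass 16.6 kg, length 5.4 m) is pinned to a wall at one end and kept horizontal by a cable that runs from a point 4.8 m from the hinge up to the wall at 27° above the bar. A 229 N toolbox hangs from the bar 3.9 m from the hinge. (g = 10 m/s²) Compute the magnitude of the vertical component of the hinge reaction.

Take torques about the hinge: T sin 27° · 4.8 = 16.6×10×2.7 + 229×3.9 = 1341.3 N·m.
So T = 1341.3 / (0.4540 × 4.8) = 615.51 N.
ΣF_y = 0: H_y = (16.6×10 + 229) − T sin 27° = 395 − 279.44 = 115.56 N.

|H_y| ≈ 116 N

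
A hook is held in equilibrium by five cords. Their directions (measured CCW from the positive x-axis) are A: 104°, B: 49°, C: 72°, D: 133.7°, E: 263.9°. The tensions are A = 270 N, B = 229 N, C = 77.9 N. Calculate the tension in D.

T_D ≈ 71.1 N

Resolve: ΣF_x = 270 cos 104° + 229 cos 49° + 77.9 cos 72° + T_D cos 133.7° + T_E cos 263.9° = 0.
        ΣF_y = 270 sin 104° + 229 sin 49° + 77.9 sin 72° + T_D sin 133.7° + T_E sin 263.9° = 0.
The known terms sum to (109, 508.9) N, so -0.6909 T_D − 0.1063 T_E = -109 and 0.7230 T_D − 0.9943 T_E = -508.9.
Solving simultaneously: T_D = 71.09 N, T_E = 563.5 N.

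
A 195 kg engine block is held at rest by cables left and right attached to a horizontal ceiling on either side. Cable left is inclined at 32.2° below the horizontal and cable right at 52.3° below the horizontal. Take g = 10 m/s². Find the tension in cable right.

Weight W = 195 × 10 = 1950 N acts straight down.
Horizontal: T_left cos 32.2° = T_right cos 52.3°  →  T_left = 0.7227 T_right.
Vertical: T_left sin 32.2° + T_right sin 52.3° = 1950.
Substituting the horizontal relation into the vertical equation gives 1.176 T_right = 1950, so T_right = 1658 N.

T_right ≈ 1660 N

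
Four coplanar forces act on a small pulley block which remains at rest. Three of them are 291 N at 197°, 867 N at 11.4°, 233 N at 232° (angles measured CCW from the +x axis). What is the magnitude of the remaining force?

F ≈ 439 N

Sum the known components: ΣF_x = 428.2 N, ΣF_y = -97.32 N.
For equilibrium the remaining force must supply (−ΣF_x, −ΣF_y) = (-428.2, 97.32) N.
Magnitude = √((-428.2)² + (97.32)²) = 439.1 N; direction = atan2(97.32, -428.2) = 167.2°.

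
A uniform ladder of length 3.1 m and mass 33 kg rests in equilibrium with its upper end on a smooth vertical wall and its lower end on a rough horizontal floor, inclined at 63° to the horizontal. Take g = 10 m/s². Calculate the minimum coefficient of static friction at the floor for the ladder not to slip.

μ_min ≈ 0.255

ΣF_y = 0: N_floor = 33×10 = 330 N.
Torques about the foot: N_wall · 3.1 sin 63° = 33×10×1.55 cos 63° → N_wall = 84.072 N.
ΣF_x = 0: f_floor = N_wall = 84.072 N.
μ_min = f_floor / N_floor = 84.072 / 330 = 0.2548.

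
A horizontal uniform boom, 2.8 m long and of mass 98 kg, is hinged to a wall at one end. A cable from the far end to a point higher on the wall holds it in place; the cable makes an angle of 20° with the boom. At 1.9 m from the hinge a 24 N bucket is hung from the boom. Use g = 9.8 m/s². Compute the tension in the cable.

T ≈ 1450 N

Take torques about the hinge: T sin 20° · 2.8 = 98×9.8×1.4 + 24×1.9 = 1390.2 N·m.
So T = 1390.2 / (0.3420 × 2.8) = 1451.6 N.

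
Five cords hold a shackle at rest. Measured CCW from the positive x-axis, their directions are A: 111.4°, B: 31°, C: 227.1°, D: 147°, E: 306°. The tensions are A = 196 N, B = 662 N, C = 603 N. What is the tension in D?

Resolve: ΣF_x = 196 cos 111.4° + 662 cos 31° + 603 cos 227.1° + T_D cos 147° + T_E cos 306° = 0.
        ΣF_y = 196 sin 111.4° + 662 sin 31° + 603 sin 227.1° + T_D sin 147° + T_E sin 306° = 0.
The known terms sum to (85.45, 81.72) N, so -0.8387 T_D + 0.5878 T_E = -85.45 and 0.5446 T_D − 0.8090 T_E = -81.72.
Solving simultaneously: T_D = 326.9 N, T_E = 321.1 N.

T_D ≈ 327 N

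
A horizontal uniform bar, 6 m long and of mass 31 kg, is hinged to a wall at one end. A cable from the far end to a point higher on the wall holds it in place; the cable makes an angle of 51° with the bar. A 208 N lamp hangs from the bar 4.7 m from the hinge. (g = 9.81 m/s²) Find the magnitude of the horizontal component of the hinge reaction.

H_x ≈ 255 N

Take torques about the hinge: T sin 51° · 6 = 31×9.81×3 + 208×4.7 = 1889.9 N·m.
So T = 1889.9 / (0.7771 × 6) = 405.31 N.
ΣF_x = 0: H_x = T cos 51° = 255.07 N.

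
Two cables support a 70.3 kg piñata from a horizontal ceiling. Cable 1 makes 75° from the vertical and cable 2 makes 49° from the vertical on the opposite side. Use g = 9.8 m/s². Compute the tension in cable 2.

T_2 ≈ 803 N

Angles from the horizontal: cable 1 is 90° − 75° = 15°, cable 2 is 90° − 49° = 41°.
Weight W = 70.3 × 9.8 = 688.9 N acts straight down.
Horizontal: T_1 cos 15° = T_2 cos 41°  →  T_1 = 0.7813 T_2.
Vertical: T_1 sin 15° + T_2 sin 41° = 688.9.
Substituting the horizontal relation into the vertical equation gives 0.8583 T_2 = 688.9, so T_2 = 802.7 N.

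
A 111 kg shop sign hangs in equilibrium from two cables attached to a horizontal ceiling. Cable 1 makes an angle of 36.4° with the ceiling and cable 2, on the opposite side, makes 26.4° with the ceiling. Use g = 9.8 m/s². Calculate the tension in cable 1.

T_1 ≈ 1100 N

Weight W = 111 × 9.8 = 1088 N acts straight down.
Horizontal: T_1 cos 36.4° = T_2 cos 26.4°  →  T_2 = 0.8986 T_1.
Vertical: T_1 sin 36.4° + T_2 sin 26.4° = 1088.
Substituting the horizontal relation into the vertical equation gives 0.993 T_1 = 1088, so T_1 = 1095 N.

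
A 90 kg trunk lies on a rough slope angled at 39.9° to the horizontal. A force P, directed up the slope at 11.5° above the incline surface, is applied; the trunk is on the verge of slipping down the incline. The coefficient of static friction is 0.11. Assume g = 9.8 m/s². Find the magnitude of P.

On the verge of sliding down the incline, friction equals μN and acts up the slope.
Perpendicular: N + P sin 11.5° = W cos 39.9° = 676.6 N.
Along incline: P cos 11.5° + μN = W sin 39.9° with W sin 39.9° = 565.8 N.
Solving the pair for P and N: P = 512.9 N, N = 574.4 N (and f = μN = 63.18 N).

P ≈ 513 N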